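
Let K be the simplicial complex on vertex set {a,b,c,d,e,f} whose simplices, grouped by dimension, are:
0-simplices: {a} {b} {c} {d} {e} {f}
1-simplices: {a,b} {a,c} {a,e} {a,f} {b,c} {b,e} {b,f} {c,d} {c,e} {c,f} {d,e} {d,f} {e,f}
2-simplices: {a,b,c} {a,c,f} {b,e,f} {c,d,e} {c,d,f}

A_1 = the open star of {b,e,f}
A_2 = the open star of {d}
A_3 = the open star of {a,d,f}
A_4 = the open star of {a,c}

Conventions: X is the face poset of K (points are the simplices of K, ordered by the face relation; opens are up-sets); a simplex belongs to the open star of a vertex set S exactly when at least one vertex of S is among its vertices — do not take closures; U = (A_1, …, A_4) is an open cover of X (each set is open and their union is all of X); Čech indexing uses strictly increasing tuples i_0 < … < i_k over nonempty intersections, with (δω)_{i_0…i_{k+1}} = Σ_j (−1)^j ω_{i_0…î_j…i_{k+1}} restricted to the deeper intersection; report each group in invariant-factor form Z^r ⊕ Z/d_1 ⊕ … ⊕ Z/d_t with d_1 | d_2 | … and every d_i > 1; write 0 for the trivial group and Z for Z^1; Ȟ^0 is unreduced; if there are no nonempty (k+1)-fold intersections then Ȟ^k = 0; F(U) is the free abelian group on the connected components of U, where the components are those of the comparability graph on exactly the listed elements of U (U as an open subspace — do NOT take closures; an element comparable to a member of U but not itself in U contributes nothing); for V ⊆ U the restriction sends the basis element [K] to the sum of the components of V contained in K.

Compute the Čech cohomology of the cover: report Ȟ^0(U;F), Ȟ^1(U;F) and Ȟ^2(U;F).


Ȟ^0 = Z, Ȟ^1 = Z^3, Ȟ^2 = 0

nerve of the cover:
  A1={{b},{e},{f},{a,b},{a,e},{a,f},{b,c},{b,e},{b,f},{c,e},{c,f},{d,e},{d,f},{e,f},{a,b,c},{a,c,f},{b,e,f},{c,d,e},{c,d,f}} A2={{d},{c,d},{d,e},{d,f},{c,d,e},{c,d,f}} A3={{a},{d},{f},{a,b},{a,c},{a,e},{a,f},{b,f},{c,d},{c,f},{d,e},{d,f},{e,f},{a,b,c},{a,c,f},{b,e,f},{c,d,e},{c,d,f}} A4={{a},{c},{a,b},{a,c},{a,e},{a,f},{b,c},{c,d},{c,e},{c,f},{a,b,c},{a,c,f},{c,d,e},{c,d,f}}
  A12={{d,e},{d,f},{c,d,e},{c,d,f}} A13={{f},{a,b},{a,e},{a,f},{b,f},{c,f},{d,e},{d,f},{e,f},{a,b,c},{a,c,f},{b,e,f},{c,d,e},{c,d,f}} A14={{a,b},{a,e},{a,f},{b,c},{c,e},{c,f},{a,b,c},{a,c,f},{c,d,e},{c,d,f}} A23={{d},{c,d},{d,e},{d,f},{c,d,e},{c,d,f}} A24={{c,d},{c,d,e},{c,d,f}} A34={{a},{a,b},{a,c},{a,e},{a,f},{c,d},{c,f},{a,b,c},{a,c,f},{c,d,e},{c,d,f}}
  A123={{d,e},{d,f},{c,d,e},{c,d,f}} A124={{c,d,e},{c,d,f}} A134={{a,b},{a,e},{a,f},{c,f},{a,b,c},{a,c,f},{c,d,e},{c,d,f}} A234={{c,d},{c,d,e},{c,d,f}}
  A1234={{c,d,e},{c,d,f}}
components per intersection:
  A1: {{b},{e},{f},{a,b},{a,e},{a,f},{b,c},{b,e},{b,f},{c,e},{c,f},{d,e},{d,f},{e,f},{a,b,c},{a,c,f},{b,e,f},{c,d,e},{c,d,f}}
  A2: {{d},{c,d},{d,e},{d,f},{c,d,e},{c,d,f}}
  A3: {{a},{d},{f},{a,b},{a,c},{a,e},{a,f},{b,f},{c,d},{c,f},{d,e},{d,f},{e,f},{a,b,c},{a,c,f},{b,e,f},{c,d,e},{c,d,f}}
  A4: {{a},{c},{a,b},{a,c},{a,e},{a,f},{b,c},{c,d},{c,e},{c,f},{a,b,c},{a,c,f},{c,d,e},{c,d,f}}
  A12: {{d,e},{c,d,e}} {{d,f},{c,d,f}}
  A13: {{f},{a,f},{b,f},{c,f},{d,f},{e,f},{a,c,f},{b,e,f},{c,d,f}} {{a,b},{a,b,c}} {{a,e}} {{d,e},{c,d,e}}
  A14: {{a,b},{b,c},{a,b,c}} {{a,e}} {{a,f},{c,f},{a,c,f},{c,d,f}} {{c,e},{c,d,e}}
  A23: {{d},{c,d},{d,e},{d,f},{c,d,e},{c,d,f}}
  A24: {{c,d},{c,d,e},{c,d,f}}
  A34: {{a},{a,b},{a,c},{a,e},{a,f},{c,d},{c,f},{a,b,c},{a,c,f},{c,d,e},{c,d,f}}
  A123: {{d,e},{c,d,e}} {{d,f},{c,d,f}}
  A124: {{c,d,e}} {{c,d,f}}
  A134: {{a,b},{a,b,c}} {{a,e}} {{a,f},{c,f},{a,c,f},{c,d,f}} {{c,d,e}}
  A234: {{c,d},{c,d,e},{c,d,f}}
  A1234: {{c,d,e}} {{c,d,f}}
C dims 4,13,9,2; δ0: rk 3, SNF 1^3; δ1: rk 7, SNF 1^7; δ2: rk 2, SNF 1^2
Ȟ^0 = (4 − 3) − 0 = 1, so Ȟ^0 ≅ Z
Ȟ^1 = (13 − 7) − 3 = 3, so Ȟ^1 ≅ Z^3
Ȟ^2 = (9 − 2) − 7 = 0, so Ȟ^2 ≅ 0


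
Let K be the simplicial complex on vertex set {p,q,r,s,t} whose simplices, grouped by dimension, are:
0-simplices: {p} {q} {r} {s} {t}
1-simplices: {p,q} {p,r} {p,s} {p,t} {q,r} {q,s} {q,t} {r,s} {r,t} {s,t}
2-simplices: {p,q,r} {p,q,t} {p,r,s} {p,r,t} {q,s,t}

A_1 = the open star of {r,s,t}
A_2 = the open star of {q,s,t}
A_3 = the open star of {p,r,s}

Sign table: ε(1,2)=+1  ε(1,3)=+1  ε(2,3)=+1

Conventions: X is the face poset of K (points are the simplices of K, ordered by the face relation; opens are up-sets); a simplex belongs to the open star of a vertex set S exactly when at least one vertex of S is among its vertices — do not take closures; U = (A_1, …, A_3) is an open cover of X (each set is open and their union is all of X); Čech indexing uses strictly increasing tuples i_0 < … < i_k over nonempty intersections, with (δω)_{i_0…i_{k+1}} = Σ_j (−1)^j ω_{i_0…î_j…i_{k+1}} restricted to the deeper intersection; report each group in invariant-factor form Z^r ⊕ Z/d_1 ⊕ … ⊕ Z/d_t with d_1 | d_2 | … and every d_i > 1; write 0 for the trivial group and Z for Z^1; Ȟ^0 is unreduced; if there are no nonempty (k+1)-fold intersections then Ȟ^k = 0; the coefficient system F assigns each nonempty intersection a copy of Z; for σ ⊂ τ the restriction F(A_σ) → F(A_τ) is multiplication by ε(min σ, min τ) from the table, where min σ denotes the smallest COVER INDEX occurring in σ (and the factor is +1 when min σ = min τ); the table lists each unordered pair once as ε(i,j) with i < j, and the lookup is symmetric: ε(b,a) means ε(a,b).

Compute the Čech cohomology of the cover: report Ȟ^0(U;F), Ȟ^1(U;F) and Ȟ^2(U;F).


intersection data:
  A1={{r},{s},{t},{p,r},{p,s},{p,t},{q,r},{q,s},{q,t},{r,s},{r,t},{s,t},{p,q,r},{p,q,t},{p,r,s},{p,r,t},{q,s,t}} A2={{q},{s},{t},{p,q},{p,s},{p,t},{q,r},{q,s},{q,t},{r,s},{r,t},{s,t},{p,q,r},{p,q,t},{p,r,s},{p,r,t},{q,s,t}} A3={{p},{r},{s},{p,q},{p,r},{p,s},{p,t},{q,r},{q,s},{r,s},{r,t},{s,t},{p,q,r},{p,q,t},{p,r,s},{p,r,t},{q,s,t}}
  A12={{s},{t},{p,s},{p,t},{q,r},{q,s},{q,t},{r,s},{r,t},{s,t},{p,q,r},{p,q,t},{p,r,s},{p,r,t},{q,s,t}} A13={{r},{s},{p,r},{p,s},{p,t},{q,r},{q,s},{r,s},{r,t},{s,t},{p,q,r},{p,q,t},{p,r,s},{p,r,t},{q,s,t}} A23={{s},{p,q},{p,s},{p,t},{q,r},{q,s},{r,s},{r,t},{s,t},{p,q,r},{p,q,t},{p,r,s},{p,r,t},{q,s,t}}
  A123={{s},{p,s},{p,t},{q,r},{q,s},{r,s},{r,t},{s,t},{p,q,r},{p,q,t},{p,r,s},{p,r,t},{q,s,t}}
C dims 3,3,1; δ0: rk 2, SNF 1^2; δ1: rk 1, SNF 1^1
Ȟ^0 = (3 − 2) − 0 = 1, so Ȟ^0 ≅ Z
Ȟ^1 = (3 − 1) − 2 = 0, so Ȟ^1 ≅ 0
Ȟ^2 = (1 − 0) − 1 = 0, so Ȟ^2 ≅ 0

Ȟ^0 ≅ Z; Ȟ^1 ≅ 0; Ȟ^2 ≅ 0


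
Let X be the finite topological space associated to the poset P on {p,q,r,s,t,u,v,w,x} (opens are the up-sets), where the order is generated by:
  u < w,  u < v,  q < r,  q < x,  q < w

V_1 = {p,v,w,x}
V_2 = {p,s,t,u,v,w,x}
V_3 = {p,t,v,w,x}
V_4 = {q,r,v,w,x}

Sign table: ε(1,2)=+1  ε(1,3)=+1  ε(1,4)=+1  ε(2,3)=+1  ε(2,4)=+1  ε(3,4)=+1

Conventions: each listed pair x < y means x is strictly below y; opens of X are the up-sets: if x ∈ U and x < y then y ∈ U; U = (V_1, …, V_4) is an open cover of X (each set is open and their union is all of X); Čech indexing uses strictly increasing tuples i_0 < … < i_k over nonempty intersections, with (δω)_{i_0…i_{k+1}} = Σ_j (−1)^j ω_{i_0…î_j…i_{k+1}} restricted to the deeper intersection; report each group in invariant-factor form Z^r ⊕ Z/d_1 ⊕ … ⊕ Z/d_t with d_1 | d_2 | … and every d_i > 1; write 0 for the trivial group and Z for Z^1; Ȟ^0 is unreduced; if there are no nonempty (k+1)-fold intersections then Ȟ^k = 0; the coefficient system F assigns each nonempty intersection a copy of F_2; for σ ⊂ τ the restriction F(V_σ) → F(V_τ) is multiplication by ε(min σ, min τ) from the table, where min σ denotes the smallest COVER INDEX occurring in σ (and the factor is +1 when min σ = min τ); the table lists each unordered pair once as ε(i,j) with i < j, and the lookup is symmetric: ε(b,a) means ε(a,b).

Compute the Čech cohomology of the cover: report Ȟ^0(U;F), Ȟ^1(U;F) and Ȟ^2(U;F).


nonempty overlaps:
  V12={p,v,w,x} V13={p,v,w,x} V14={v,w,x} V23={p,t,v,w,x} V24={v,w,x} V34={v,w,x}
  V123={p,v,w,x} V124={v,w,x} V134={v,w,x} V234={v,w,x}
  V1234={v,w,x}
C dims 4,6,4,1; δ0: rk_F2 3; δ1: rk_F2 3; δ2: rk_F2 1
degree 0: 4−3−0 = 1 → Ȟ^0 ≅ Z/2
degree 1: 6−3−3 = 0 → Ȟ^1 ≅ 0
degree 2: 4−1−3 = 0 → Ȟ^2 ≅ 0

Ȟ^0 ≅ Z/2,  Ȟ^1 ≅ 0,  Ȟ^2 ≅ 0


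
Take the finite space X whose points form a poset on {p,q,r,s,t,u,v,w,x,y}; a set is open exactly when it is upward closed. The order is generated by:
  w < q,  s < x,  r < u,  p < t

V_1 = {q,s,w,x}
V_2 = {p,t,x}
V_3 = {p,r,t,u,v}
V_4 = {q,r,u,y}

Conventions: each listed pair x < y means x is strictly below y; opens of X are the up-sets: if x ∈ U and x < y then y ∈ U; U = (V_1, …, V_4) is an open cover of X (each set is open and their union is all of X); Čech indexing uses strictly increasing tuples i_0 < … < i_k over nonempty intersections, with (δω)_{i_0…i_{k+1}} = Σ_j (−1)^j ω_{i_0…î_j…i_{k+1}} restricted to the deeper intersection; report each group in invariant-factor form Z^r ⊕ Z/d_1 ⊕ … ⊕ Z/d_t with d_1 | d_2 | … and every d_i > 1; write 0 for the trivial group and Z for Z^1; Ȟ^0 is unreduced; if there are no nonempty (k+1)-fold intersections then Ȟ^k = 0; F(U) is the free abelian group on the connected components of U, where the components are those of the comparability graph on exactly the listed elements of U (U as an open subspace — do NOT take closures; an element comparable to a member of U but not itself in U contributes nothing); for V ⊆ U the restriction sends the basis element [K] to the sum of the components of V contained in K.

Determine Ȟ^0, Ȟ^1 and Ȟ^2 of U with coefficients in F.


Ȟ^0 = Z^6, Ȟ^1 = 0 and Ȟ^2 = 0

nerve of the cover:
  V12={x} V14={q} V23={p,t} V34={r,u}
components per intersection:
  V1: {q,w} {s,x}
  V2: {p,t} {x}
  V3: {p,t} {r,u} {v}
  V4: {q} {r,u} {y}
  V12: {x}
  V14: {q}
  V23: {p,t}
  V34: {r,u}
C dims 10,4; δ0: rk 4, SNF 1^4
Ȟ^0 = (10 − 4) − 0 = 6, so Ȟ^0 ≅ Z^6
Ȟ^1 = (4 − 0) − 4 = 0, so Ȟ^1 ≅ 0
Ȟ^2 = (0 − 0) − 0 = 0, so Ȟ^2 ≅ 0


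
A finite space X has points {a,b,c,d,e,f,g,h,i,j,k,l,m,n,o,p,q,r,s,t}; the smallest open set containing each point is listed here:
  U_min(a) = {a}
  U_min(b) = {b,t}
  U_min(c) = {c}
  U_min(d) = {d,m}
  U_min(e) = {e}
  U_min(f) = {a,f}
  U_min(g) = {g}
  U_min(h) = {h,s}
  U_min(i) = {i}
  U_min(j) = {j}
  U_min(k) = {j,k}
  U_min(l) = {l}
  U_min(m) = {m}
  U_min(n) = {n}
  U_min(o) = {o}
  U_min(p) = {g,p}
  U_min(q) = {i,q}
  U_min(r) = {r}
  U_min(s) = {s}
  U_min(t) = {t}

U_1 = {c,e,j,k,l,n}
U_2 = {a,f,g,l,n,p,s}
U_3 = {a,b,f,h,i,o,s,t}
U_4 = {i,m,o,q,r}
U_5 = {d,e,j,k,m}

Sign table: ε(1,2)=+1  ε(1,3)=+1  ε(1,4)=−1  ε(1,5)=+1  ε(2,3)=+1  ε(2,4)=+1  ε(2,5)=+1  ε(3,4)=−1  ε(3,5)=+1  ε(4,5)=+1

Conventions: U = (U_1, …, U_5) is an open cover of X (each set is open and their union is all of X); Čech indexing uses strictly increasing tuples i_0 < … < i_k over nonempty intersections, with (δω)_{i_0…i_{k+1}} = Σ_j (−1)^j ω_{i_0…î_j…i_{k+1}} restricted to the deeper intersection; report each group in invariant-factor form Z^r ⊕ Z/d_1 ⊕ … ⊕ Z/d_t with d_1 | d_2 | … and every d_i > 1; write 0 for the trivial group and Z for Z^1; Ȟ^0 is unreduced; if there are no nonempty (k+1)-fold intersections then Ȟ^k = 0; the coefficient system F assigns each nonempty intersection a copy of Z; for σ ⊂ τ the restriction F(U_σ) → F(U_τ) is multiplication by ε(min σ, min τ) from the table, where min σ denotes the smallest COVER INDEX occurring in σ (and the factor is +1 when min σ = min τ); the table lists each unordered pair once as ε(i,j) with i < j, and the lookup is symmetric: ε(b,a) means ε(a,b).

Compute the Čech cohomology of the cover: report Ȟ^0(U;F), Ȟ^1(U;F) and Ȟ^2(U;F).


Ȟ^0(U;F) ≅ 0, Ȟ^1(U;F) ≅ Z/2, Ȟ^2(U;F) ≅ 0

intersection data:
  U12={l,n} U15={e,j,k} U23={a,f,s} U34={i,o} U45={m}
C dims 5,5; δ0: rk 5, SNF 1^4·2
Ȟ^0 = (5 − 5) − 0 = 0, so Ȟ^0 ≅ 0
Ȟ^1 = (5 − 0) − 5 = 0 plus torsion [2], so Ȟ^1 ≅ Z/2
Ȟ^2 = (0 − 0) − 0 = 0, so Ȟ^2 ≅ 0


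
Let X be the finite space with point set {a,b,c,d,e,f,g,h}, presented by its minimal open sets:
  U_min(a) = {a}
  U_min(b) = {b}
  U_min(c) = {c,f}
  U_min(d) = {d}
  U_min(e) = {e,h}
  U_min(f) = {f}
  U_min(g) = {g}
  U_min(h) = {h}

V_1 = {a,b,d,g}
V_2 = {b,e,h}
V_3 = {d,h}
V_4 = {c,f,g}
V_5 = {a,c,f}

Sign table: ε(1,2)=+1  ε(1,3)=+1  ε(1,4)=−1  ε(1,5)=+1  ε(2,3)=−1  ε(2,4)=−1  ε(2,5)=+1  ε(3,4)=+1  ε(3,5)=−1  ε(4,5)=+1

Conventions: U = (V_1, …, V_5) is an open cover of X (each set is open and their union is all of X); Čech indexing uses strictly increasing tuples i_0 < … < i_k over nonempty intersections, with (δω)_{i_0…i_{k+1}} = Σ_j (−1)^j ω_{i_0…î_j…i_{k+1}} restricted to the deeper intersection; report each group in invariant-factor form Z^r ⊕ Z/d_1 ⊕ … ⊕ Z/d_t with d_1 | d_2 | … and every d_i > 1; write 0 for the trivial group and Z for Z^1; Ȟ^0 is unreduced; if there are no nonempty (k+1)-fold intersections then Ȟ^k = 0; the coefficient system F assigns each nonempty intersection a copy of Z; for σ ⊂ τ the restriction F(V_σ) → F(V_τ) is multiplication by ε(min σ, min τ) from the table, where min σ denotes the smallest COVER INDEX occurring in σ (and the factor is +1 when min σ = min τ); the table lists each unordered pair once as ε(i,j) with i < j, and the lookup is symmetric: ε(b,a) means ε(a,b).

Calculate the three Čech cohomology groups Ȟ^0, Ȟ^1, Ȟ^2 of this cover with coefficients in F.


Ȟ^0 = 0, Ȟ^1 = Z ⊕ Z/2, Ȟ^2 = 0

nonempty overlaps:
  V12={b} V13={d} V14={g} V15={a} V23={h} V45={c,f}
C dims 5,6; δ0: rk 5, SNF 1^4·2
degree 0: 5−5−0 = 0 → Ȟ^0 ≅ 0
degree 1: 6−0−5 = 1 plus torsion [2] → Ȟ^1 ≅ Z ⊕ Z/2
degree 2: 0−0−0 = 0 → Ȟ^2 ≅ 0


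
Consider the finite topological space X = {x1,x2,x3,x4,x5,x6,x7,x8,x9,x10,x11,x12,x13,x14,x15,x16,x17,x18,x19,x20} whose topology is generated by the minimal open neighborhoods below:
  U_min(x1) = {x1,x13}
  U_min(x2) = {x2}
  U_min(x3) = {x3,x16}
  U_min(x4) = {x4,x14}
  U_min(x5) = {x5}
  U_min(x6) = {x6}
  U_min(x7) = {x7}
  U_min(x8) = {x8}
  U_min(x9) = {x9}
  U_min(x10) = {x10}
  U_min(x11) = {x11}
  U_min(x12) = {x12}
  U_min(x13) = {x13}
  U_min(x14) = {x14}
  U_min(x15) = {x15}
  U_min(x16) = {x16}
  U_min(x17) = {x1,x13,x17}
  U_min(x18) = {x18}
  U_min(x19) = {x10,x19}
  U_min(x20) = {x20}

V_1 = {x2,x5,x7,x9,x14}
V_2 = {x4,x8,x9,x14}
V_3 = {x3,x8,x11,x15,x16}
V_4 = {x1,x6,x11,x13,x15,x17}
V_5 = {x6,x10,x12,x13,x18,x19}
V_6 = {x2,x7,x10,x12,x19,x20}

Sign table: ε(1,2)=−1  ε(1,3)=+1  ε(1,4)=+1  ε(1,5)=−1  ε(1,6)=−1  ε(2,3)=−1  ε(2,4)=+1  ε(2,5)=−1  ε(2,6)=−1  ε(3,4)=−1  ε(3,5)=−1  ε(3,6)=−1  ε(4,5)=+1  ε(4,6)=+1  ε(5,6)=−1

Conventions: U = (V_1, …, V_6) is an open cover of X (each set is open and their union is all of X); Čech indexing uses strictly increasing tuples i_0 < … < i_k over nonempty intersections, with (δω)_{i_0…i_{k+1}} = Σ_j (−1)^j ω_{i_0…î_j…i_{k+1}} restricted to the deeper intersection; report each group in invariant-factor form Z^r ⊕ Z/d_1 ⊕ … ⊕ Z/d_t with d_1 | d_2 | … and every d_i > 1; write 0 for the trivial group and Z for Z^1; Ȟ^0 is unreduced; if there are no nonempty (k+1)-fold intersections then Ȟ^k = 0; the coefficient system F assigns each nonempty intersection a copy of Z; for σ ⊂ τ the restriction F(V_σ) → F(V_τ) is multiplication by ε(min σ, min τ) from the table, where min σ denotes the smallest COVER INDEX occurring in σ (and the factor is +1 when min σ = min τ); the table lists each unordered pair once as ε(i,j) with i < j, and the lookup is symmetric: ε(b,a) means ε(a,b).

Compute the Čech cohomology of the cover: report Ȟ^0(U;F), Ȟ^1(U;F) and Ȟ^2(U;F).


intersection data:
  V12={x9,x14} V16={x2,x7} V23={x8} V34={x11,x15} V45={x6,x13} V56={x10,x12,x19}
C dims 6,6; δ0: rk 6, SNF 1^5·2
Ȟ^0 = (6 − 6) − 0 = 0, so Ȟ^0 ≅ 0
Ȟ^1 = (6 − 0) − 6 = 0 plus torsion [2], so Ȟ^1 ≅ Z/2
Ȟ^2 = (0 − 0) − 0 = 0, so Ȟ^2 ≅ 0

Ȟ^0 ≅ 0; Ȟ^1 ≅ Z/2; Ȟ^2 ≅ 0


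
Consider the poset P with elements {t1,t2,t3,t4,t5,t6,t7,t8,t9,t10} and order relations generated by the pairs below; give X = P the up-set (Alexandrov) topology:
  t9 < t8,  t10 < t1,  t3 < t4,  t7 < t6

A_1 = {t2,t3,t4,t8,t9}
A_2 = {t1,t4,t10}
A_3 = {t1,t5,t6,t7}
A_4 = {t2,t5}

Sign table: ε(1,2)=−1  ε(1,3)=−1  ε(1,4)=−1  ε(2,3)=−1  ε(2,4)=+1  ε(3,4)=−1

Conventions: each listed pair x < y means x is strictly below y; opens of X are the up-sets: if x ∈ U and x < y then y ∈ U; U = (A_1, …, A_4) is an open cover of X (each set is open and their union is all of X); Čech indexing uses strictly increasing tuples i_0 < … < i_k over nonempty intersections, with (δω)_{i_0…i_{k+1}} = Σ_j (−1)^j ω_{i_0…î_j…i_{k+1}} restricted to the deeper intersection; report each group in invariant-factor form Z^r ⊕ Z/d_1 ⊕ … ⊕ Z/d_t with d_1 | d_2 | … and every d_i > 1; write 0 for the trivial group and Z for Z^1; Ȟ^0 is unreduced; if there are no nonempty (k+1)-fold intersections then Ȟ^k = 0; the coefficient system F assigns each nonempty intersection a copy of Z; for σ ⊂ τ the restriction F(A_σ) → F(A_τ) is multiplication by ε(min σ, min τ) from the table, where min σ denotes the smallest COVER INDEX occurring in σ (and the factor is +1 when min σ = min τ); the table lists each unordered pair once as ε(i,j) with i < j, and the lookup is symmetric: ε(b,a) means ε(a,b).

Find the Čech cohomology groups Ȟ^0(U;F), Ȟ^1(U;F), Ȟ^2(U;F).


Ȟ^0 ≅ Z, Ȟ^1 ≅ Z and Ȟ^2 ≅ 0

nerve simplices:
  A12={t4} A14={t2} A23={t1} A34={t5}
C dims 4,4; δ0: rk 3, SNF 1^3
degree 0: 4−3−0 = 1 → Ȟ^0 ≅ Z
degree 1: 4−0−3 = 1 → Ȟ^1 ≅ Z
degree 2: 0−0−0 = 0 → Ȟ^2 ≅ 0


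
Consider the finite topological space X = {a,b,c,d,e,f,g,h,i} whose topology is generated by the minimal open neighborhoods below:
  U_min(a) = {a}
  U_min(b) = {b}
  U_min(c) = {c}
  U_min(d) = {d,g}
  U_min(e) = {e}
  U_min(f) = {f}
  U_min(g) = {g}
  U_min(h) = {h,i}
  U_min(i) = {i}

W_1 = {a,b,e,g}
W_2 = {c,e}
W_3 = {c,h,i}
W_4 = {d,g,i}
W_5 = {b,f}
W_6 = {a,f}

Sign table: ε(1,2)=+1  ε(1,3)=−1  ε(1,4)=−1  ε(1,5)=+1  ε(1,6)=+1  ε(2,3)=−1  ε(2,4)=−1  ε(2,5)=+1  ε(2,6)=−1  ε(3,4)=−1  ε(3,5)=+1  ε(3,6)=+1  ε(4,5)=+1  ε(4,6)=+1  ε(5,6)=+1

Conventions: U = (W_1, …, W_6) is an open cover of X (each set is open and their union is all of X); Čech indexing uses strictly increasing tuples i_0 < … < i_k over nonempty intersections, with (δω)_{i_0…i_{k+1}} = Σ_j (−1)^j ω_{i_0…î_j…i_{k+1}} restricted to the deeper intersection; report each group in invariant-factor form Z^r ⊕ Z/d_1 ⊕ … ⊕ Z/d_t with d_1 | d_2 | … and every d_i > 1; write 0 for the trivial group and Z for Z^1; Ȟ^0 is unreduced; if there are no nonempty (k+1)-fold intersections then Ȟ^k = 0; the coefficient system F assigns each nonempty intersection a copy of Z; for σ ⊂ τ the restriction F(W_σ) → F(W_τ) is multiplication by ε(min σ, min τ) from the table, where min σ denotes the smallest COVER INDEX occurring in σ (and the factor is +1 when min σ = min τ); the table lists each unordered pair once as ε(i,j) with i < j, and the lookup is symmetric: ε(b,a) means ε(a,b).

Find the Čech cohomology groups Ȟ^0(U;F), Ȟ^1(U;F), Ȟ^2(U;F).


nonempty intersections:
  W12={e} W14={g} W15={b} W16={a} W23={c} W34={i} W56={f}
C dims 6,7; δ0: rk 6, SNF 1^5·2
Ȟ^0: (6−6)−0=0 ⇒ 0
Ȟ^1: (7−0)−6=1 plus torsion [2] ⇒ Z ⊕ Z/2
Ȟ^2: (0−0)−0=0 ⇒ 0

Ȟ^0 ≅ 0; Ȟ^1 ≅ Z ⊕ Z/2; Ȟ^2 ≅ 0


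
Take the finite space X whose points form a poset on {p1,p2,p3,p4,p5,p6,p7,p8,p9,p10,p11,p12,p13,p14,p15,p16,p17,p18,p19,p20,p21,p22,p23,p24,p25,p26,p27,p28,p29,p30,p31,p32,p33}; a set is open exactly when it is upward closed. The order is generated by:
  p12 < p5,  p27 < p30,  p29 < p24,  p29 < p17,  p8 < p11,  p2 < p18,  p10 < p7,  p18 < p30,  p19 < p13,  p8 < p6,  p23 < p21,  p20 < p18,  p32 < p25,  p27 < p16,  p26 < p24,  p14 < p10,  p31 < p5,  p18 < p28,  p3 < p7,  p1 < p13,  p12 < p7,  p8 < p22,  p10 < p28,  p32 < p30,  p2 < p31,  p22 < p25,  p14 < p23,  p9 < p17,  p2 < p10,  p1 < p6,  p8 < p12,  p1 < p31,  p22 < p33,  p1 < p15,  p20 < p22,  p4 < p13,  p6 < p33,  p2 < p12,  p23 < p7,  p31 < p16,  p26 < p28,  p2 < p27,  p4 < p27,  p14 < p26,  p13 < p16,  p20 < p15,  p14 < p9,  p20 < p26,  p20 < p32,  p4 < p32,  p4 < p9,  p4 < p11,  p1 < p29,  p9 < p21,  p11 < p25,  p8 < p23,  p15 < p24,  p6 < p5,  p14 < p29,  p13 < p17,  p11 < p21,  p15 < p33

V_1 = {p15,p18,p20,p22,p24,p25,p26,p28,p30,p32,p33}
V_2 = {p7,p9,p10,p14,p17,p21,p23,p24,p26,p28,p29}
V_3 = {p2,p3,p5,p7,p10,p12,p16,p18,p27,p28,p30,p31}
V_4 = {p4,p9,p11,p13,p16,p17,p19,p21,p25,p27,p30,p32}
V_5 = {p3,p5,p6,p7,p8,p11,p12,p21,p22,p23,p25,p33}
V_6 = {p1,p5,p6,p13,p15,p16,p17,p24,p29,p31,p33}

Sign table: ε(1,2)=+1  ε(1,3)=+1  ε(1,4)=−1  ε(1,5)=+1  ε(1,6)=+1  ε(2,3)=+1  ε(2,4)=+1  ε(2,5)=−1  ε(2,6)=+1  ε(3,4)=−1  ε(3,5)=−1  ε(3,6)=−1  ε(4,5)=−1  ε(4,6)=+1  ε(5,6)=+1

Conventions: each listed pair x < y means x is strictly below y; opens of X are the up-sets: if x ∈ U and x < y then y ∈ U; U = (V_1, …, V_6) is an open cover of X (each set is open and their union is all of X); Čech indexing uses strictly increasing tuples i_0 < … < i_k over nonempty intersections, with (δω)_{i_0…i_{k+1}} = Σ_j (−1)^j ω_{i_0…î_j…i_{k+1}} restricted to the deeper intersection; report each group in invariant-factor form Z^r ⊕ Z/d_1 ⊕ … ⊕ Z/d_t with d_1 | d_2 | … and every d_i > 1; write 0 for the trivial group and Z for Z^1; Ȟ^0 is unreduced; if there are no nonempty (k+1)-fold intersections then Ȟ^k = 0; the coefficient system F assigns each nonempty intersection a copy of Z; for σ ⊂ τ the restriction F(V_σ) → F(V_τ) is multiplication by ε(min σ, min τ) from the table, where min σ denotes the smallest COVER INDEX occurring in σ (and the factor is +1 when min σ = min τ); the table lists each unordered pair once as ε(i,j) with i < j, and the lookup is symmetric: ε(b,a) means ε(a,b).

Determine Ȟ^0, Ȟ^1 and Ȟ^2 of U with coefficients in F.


Ȟ^0 ≅ 0, Ȟ^1 ≅ Z/2, Ȟ^2 ≅ Z

nerve of the cover:
  V12={p24,p26,p28} V13={p18,p28,p30} V14={p25,p30,p32} V15={p22,p25,p33} V16={p15,p24,p33} V23={p7,p10,p28} V24={p9,p17,p21} V25={p7,p21,p23} V26={p17,p24,p29} V34={p16,p27,p30} V35={p3,p5,p7,p12} V36={p5,p16,p31} V45={p11,p21,p25} V46={p13,p16,p17} V56={p5,p6,p33}
  V123={p28} V126={p24} V134={p30} V145={p25} V156={p33} V235={p7} V245={p21} V246={p17} V346={p16} V356={p5}
C dims 6,15,10; δ0: rk 6, SNF 1^5·2; δ1: rk 9, SNF 1^9
Ȟ^0 = (6 − 6) − 0 = 0, so Ȟ^0 ≅ 0
Ȟ^1 = (15 − 9) − 6 = 0 plus torsion [2], so Ȟ^1 ≅ Z/2
Ȟ^2 = (10 − 0) − 9 = 1, so Ȟ^2 ≅ Z


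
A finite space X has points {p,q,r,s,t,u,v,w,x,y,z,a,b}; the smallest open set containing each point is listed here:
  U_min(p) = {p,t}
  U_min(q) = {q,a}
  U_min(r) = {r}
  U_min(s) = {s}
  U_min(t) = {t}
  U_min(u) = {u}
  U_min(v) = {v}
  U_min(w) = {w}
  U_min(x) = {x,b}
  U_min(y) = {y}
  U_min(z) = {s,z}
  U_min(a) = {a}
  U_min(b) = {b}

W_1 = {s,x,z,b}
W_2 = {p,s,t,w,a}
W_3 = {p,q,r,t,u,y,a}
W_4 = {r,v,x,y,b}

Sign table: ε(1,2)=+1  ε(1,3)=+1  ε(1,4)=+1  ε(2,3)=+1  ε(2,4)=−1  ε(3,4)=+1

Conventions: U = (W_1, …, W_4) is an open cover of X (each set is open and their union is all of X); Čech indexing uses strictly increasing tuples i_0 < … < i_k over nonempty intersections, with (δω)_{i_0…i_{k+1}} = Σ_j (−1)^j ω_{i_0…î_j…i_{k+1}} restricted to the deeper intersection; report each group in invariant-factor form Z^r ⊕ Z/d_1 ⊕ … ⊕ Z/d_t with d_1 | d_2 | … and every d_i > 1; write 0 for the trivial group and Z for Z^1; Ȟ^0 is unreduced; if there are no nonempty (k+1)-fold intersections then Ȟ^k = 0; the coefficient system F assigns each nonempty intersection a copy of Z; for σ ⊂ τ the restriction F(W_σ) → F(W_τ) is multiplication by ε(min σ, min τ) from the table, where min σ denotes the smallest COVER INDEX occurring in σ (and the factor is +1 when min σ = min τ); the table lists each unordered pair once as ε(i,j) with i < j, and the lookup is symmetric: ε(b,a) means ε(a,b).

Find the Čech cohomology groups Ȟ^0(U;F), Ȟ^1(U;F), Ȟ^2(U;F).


Ȟ^0 = Z, Ȟ^1 = Z and Ȟ^2 = 0

nonempty overlaps:
  W12={s} W14={x,b} W23={p,t,a} W34={r,y}
C dims 4,4; δ0: rk 3, SNF 1^3
degree 0: 4−3−0 = 1 → Ȟ^0 ≅ Z
degree 1: 4−0−3 = 1 → Ȟ^1 ≅ Z
degree 2: 0−0−0 = 0 → Ȟ^2 ≅ 0


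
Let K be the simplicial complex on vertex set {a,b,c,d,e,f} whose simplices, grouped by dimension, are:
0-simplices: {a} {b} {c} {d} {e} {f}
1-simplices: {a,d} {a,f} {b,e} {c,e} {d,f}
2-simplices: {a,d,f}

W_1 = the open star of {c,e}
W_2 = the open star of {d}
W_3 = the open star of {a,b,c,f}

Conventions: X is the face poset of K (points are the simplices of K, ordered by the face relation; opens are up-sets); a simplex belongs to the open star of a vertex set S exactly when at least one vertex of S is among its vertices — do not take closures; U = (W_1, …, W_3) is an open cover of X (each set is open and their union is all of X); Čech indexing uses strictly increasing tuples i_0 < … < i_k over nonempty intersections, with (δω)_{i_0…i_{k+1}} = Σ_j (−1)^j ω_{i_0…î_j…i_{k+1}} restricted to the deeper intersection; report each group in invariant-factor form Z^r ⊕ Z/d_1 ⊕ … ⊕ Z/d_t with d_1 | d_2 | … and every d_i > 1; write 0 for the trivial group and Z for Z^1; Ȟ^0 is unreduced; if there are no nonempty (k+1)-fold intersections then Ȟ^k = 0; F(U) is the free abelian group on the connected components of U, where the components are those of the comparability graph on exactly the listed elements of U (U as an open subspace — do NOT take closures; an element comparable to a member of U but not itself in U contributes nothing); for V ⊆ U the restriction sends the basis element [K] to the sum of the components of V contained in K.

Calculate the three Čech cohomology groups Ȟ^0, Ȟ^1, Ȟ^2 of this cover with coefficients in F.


Ȟ^0 = Z^2, Ȟ^1 = 0 and Ȟ^2 = 0

nonempty overlaps:
  W1={{c},{e},{b,e},{c,e}} W2={{d},{a,d},{d,f},{a,d,f}} W3={{a},{b},{c},{f},{a,d},{a,f},{b,e},{c,e},{d,f},{a,d,f}}
  W13={{c},{b,e},{c,e}} W23={{a,d},{d,f},{a,d,f}}
components per intersection:
  W1: {{c},{e},{b,e},{c,e}}
  W2: {{d},{a,d},{d,f},{a,d,f}}
  W3: {{a},{f},{a,d},{a,f},{d,f},{a,d,f}} {{b},{b,e}} {{c},{c,e}}
  W13: {{c},{c,e}} {{b,e}}
  W23: {{a,d},{d,f},{a,d,f}}
C dims 5,3; δ0: rk 3, SNF 1^3
degree 0: 5−3−0 = 2 → Ȟ^0 ≅ Z^2
degree 1: 3−0−3 = 0 → Ȟ^1 ≅ 0
degree 2: 0−0−0 = 0 → Ȟ^2 ≅ 0


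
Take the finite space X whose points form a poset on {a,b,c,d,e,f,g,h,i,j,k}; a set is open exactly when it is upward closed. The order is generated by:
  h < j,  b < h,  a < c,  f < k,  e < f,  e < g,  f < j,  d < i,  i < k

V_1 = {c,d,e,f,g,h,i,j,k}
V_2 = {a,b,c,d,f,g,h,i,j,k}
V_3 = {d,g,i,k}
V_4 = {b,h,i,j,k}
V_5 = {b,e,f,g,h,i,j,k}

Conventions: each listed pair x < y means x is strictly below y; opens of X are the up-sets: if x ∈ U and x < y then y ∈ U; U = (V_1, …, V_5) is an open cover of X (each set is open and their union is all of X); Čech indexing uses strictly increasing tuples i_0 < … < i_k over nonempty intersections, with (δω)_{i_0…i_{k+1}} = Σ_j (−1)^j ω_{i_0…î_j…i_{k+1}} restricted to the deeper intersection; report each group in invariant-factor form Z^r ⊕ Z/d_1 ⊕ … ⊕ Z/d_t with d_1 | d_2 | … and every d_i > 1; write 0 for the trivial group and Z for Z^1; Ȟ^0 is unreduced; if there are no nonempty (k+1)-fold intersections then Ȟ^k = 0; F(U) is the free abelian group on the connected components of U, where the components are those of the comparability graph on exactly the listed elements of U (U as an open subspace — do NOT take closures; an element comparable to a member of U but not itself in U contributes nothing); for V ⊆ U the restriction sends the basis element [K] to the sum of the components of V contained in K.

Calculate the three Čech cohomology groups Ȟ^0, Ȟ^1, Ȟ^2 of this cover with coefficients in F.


cover nerve:
  V12={c,d,f,g,h,i,j,k} V13={d,g,i,k} V14={h,i,j,k} V15={e,f,g,h,i,j,k} V23={d,g,i,k} V24={b,h,i,j,k} V25={b,f,g,h,i,j,k} V34={i,k} V35={g,i,k} V45={b,h,i,j,k}
  V123={d,g,i,k} V124={h,i,j,k} V125={f,g,h,i,j,k} V134={i,k} V135={g,i,k} V145={h,i,j,k} V234={i,k} V235={g,i,k} V245={b,h,i,j,k} V345={i,k}
  V1234={i,k} V1235={g,i,k} V1245={h,i,j,k} V1345={i,k} V2345={i,k}
  V12345={i,k}
components per intersection:
  V1: {c} {d,e,f,g,h,i,j,k}
  V2: {a,c} {b,d,f,h,i,j,k} {g}
  V3: {d,i,k} {g}
  V4: {b,h,j} {i,k}
  V5: {b,e,f,g,h,i,j,k}
  V12: {c} {d,f,h,i,j,k} {g}
  V13: {d,i,k} {g}
  V14: {h,j} {i,k}
  V15: {e,f,g,h,i,j,k}
  V23: {d,i,k} {g}
  V24: {b,h,j} {i,k}
  V25: {b,f,h,i,j,k} {g}
  V34: {i,k}
  V35: {g} {i,k}
  V45: {b,h,j} {i,k}
  V123: {d,i,k} {g}
  V124: {h,j} {i,k}
  V125: {f,h,i,j,k} {g}
  V134: {i,k}
  V135: {g} {i,k}
  V145: {h,j} {i,k}
  V234: {i,k}
  V235: {g} {i,k}
  V245: {b,h,j} {i,k}
  V345: {i,k}
  V1234: {i,k}
  V1235: {g} {i,k}
  V1245: {h,j} {i,k}
  V1345: {i,k}
  V2345: {i,k}
  V12345: {i,k}
C dims 10,19,17,7; δ0: rk 8, SNF 1^8; δ1: rk 11, SNF 1^11; δ2: rk 6, SNF 1^6
Ȟ^0: (10−8)−0=2 ⇒ Z^2
Ȟ^1: (19−11)−8=0 ⇒ 0
Ȟ^2: (17−6)−11=0 ⇒ 0

Ȟ^0(U;F) ≅ Z^2, Ȟ^1(U;F) ≅ 0, Ȟ^2(U;F) ≅ 0


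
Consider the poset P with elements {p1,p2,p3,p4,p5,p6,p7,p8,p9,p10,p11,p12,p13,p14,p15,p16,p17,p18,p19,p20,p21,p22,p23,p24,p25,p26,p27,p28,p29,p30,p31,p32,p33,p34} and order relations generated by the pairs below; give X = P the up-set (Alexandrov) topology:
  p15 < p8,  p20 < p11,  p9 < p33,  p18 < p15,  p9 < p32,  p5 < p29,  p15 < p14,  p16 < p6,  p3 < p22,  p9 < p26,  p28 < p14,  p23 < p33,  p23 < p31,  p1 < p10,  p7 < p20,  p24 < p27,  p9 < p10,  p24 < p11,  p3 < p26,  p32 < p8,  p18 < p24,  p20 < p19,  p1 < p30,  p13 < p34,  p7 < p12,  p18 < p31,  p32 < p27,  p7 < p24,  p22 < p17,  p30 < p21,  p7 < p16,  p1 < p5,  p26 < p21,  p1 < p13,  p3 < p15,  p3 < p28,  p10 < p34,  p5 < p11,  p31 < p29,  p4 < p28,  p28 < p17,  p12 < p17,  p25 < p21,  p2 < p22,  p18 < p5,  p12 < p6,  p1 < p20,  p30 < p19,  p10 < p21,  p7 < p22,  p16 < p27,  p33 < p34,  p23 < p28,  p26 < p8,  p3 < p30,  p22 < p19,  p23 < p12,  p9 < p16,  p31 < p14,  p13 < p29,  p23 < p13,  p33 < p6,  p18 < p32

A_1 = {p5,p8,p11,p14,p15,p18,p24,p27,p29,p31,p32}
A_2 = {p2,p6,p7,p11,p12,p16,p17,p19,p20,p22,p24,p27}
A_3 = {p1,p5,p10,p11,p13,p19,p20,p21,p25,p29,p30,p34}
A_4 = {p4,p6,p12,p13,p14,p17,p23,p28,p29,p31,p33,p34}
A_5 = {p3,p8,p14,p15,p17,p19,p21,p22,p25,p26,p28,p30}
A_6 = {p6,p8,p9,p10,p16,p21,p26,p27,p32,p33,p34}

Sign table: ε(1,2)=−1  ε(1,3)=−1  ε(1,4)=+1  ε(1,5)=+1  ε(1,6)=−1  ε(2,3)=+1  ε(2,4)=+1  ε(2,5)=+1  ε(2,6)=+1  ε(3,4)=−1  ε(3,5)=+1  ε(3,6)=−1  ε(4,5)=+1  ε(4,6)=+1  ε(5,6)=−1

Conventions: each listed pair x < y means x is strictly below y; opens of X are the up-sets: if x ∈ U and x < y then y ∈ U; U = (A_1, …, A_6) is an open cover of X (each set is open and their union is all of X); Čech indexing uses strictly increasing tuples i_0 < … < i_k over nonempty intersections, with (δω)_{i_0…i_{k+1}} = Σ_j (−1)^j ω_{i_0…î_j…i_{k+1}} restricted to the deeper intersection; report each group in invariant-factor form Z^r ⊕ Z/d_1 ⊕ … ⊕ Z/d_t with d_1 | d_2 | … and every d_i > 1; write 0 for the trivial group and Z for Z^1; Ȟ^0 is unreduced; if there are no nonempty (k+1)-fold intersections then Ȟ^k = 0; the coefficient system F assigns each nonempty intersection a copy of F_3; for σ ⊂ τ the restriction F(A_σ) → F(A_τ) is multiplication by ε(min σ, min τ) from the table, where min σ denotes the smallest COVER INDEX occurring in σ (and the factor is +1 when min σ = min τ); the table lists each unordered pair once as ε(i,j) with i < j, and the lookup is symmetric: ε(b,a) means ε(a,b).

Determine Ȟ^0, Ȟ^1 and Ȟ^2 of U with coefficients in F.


cover nerve:
  A12={p11,p24,p27} A13={p5,p11,p29} A14={p14,p29,p31} A15={p8,p14,p15} A16={p8,p27,p32} A23={p11,p19,p20} A24={p6,p12,p17} A25={p17,p19,p22} A26={p6,p16,p27} A34={p13,p29,p34} A35={p19,p21,p25,p30} A36={p10,p21,p34} A45={p14,p17,p28} A46={p6,p33,p34} A56={p8,p21,p26}
  A123={p11} A126={p27} A134={p29} A145={p14} A156={p8} A235={p19} A245={p17} A246={p6} A346={p34} A356={p21}
C dims 6,15,10; δ0: rk_F3 6; δ1: rk_F3 9
Ȟ^0: (6−6)−0=0 ⇒ 0
Ȟ^1: (15−9)−6=0 ⇒ 0
Ȟ^2: (10−0)−9=1 ⇒ Z/3

Ȟ^0 ≅ 0; Ȟ^1 ≅ 0; Ȟ^2 ≅ Z/3


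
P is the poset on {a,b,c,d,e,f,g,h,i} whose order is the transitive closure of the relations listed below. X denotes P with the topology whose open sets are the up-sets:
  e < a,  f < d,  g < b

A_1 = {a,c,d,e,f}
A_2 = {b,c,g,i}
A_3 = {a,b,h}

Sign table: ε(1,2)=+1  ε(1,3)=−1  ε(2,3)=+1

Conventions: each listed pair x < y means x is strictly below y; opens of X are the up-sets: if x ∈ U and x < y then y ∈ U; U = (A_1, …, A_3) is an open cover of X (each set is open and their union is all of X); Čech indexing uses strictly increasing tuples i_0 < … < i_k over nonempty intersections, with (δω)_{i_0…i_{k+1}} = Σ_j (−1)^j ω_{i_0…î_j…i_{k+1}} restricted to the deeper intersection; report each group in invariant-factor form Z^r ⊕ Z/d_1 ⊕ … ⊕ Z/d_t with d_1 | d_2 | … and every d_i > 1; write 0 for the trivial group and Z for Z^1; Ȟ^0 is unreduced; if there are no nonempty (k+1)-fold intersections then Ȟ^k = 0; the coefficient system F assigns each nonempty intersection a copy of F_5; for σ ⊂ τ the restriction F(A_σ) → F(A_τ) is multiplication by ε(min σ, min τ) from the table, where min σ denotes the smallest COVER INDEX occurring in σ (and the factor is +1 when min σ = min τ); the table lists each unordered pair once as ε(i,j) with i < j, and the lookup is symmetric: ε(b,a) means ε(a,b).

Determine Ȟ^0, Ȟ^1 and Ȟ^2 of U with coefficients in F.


Ȟ^0(U;F) ≅ 0,  Ȟ^1(U;F) ≅ 0,  Ȟ^2(U;F) ≅ 0

nerve simplices:
  A12={c} A13={a} A23={b}
C dims 3,3; δ0: rk_F5 3
degree 0: 3−3−0 = 0 → Ȟ^0 ≅ 0
degree 1: 3−0−3 = 0 → Ȟ^1 ≅ 0
degree 2: 0−0−0 = 0 → Ȟ^2 ≅ 0


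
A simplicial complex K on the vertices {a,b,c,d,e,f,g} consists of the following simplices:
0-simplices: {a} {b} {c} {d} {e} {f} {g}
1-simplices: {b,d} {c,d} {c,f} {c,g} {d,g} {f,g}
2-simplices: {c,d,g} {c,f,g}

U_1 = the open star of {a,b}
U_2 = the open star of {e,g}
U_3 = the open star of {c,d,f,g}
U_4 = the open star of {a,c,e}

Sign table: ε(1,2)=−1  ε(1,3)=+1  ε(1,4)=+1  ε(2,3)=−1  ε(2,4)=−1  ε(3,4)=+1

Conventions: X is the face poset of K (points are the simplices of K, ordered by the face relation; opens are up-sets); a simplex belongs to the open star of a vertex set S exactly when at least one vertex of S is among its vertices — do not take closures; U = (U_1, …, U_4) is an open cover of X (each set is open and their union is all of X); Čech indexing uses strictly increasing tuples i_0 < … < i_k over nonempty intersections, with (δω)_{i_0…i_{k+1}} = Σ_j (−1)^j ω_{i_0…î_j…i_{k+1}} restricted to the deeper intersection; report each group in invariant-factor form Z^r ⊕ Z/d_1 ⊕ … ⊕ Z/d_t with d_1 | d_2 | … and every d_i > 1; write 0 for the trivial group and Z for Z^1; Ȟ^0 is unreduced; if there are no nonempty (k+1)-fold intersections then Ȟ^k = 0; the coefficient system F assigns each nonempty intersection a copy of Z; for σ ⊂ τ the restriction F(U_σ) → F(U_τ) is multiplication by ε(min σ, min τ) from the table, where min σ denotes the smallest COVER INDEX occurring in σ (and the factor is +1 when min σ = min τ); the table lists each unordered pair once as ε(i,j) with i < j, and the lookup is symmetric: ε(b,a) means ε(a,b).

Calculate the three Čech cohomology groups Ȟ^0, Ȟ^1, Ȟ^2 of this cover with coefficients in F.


Ȟ^0 = Z; Ȟ^1 = Z; Ȟ^2 = 0

nerve of the cover:
  U1={{a},{b},{b,d}} U2={{e},{g},{c,g},{d,g},{f,g},{c,d,g},{c,f,g}} U3={{c},{d},{f},{g},{b,d},{c,d},{c,f},{c,g},{d,g},{f,g},{c,d,g},{c,f,g}} U4={{a},{c},{e},{c,d},{c,f},{c,g},{c,d,g},{c,f,g}}
  U13={{b,d}} U14={{a}} U23={{g},{c,g},{d,g},{f,g},{c,d,g},{c,f,g}} U24={{e},{c,g},{c,d,g},{c,f,g}} U34={{c},{c,d},{c,f},{c,g},{c,d,g},{c,f,g}}
  U234={{c,g},{c,d,g},{c,f,g}}
C dims 4,5,1; δ0: rk 3, SNF 1^3; δ1: rk 1, SNF 1^1
Ȟ^0 = (4 − 3) − 0 = 1, so Ȟ^0 ≅ Z
Ȟ^1 = (5 − 1) − 3 = 1, so Ȟ^1 ≅ Z
Ȟ^2 = (1 − 0) − 1 = 0, so Ȟ^2 ≅ 0


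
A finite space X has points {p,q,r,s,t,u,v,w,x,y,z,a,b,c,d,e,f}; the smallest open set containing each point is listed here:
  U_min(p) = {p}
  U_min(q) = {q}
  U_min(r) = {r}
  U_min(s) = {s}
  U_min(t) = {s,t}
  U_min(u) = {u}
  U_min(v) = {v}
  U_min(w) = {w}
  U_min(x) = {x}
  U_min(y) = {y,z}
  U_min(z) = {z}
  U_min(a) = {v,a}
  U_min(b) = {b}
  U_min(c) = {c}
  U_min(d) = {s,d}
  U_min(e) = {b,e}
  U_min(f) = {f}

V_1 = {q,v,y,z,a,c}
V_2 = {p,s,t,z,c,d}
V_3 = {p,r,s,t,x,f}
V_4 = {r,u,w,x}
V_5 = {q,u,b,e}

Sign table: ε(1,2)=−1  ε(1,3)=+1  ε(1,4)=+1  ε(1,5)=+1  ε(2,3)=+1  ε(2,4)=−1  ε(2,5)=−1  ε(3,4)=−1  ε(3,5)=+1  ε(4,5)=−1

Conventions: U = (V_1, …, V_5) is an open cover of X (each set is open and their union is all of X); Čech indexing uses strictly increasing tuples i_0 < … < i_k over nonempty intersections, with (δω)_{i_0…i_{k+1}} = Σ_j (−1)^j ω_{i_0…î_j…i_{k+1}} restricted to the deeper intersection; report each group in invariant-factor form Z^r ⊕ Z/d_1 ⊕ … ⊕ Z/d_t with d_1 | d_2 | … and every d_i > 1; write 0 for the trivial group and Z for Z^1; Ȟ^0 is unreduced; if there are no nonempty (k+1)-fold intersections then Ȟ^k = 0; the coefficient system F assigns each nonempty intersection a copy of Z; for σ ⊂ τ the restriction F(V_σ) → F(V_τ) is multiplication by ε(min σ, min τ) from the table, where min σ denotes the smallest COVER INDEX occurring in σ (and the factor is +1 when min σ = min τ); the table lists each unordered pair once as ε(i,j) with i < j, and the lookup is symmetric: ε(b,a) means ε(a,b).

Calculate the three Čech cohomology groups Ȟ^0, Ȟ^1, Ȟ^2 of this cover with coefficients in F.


nerve simplices:
  V12={z,c} V15={q} V23={p,s,t} V34={r,x} V45={u}
C dims 5,5; δ0: rk 5, SNF 1^4·2
degree 0: 5−5−0 = 0 → Ȟ^0 ≅ 0
degree 1: 5−0−5 = 0 plus torsion [2] → Ȟ^1 ≅ Z/2
degree 2: 0−0−0 = 0 → Ȟ^2 ≅ 0

Ȟ^0(U;F) ≅ 0,  Ȟ^1(U;F) ≅ Z/2,  Ȟ^2(U;F) ≅ 0


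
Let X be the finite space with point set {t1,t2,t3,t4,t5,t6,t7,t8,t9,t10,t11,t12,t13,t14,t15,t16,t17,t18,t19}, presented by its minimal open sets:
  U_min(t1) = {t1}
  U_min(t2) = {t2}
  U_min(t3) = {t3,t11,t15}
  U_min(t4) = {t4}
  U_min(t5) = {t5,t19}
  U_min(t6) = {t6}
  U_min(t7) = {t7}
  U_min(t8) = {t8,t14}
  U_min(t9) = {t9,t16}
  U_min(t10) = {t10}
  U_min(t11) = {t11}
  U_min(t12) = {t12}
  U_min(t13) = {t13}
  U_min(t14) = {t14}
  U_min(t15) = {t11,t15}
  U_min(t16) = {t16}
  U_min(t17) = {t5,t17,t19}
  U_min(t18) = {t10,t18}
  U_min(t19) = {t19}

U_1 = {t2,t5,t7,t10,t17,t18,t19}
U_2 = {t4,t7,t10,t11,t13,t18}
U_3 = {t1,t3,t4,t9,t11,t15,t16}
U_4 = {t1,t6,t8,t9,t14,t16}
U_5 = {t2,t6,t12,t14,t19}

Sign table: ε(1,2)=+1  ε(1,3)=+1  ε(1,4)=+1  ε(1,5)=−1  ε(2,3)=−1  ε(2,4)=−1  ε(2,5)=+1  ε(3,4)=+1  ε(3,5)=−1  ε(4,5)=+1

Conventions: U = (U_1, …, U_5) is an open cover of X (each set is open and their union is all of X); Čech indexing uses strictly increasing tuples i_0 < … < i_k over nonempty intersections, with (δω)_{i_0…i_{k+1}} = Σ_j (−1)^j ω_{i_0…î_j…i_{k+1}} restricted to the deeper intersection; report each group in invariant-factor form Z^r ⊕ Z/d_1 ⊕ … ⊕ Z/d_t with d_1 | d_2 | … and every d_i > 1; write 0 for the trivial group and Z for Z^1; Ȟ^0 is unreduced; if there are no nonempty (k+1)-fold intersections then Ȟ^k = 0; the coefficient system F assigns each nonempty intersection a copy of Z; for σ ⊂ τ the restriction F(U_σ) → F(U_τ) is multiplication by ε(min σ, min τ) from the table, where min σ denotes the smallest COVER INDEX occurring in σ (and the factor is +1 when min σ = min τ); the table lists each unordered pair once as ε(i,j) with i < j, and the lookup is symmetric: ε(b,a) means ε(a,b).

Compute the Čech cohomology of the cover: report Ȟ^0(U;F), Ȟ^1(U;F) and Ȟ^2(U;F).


Ȟ^0 = Z, Ȟ^1 = Z and Ȟ^2 = 0

nerve simplices:
  U12={t7,t10,t18} U15={t2,t19} U23={t4,t11} U34={t1,t9,t16} U45={t6,t14}
C dims 5,5; δ0: rk 4, SNF 1^4
degree 0: 5−4−0 = 1 → Ȟ^0 ≅ Z
degree 1: 5−0−4 = 1 → Ȟ^1 ≅ Z
degree 2: 0−0−0 = 0 → Ȟ^2 ≅ 0
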